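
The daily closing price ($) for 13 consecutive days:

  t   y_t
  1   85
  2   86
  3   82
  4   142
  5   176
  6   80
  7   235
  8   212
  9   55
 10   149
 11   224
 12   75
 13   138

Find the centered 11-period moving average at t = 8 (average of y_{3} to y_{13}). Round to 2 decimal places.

Sum of periods 3–13: 82 + 142 + 176 + 80 + 235 + 212 + 55 + 149 + 224 + 75 + 138 = 1568
Divide by 11: 1568 / 11 = 142.55

142.55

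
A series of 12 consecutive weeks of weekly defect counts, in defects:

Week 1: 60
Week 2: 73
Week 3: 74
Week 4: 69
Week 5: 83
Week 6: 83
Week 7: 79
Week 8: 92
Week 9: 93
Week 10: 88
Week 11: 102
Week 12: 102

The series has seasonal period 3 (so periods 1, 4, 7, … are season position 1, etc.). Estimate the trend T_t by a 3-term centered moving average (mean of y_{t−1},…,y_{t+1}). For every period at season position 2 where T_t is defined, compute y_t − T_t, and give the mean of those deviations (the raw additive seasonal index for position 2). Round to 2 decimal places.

Season position 2 occurs at t = 2, 5, 8, 11 (where T_t is defined).
t=2: T_2 = 69.0000; y_2 − T_2 = 73 − 69.0000 = 4.0000
t=5: T_5 = 78.3333; y_5 − T_5 = 83 − 78.3333 = 4.6667
t=8: T_8 = 88.0000; y_8 − T_8 = 92 − 88.0000 = 4.0000
t=11: T_11 = 97.3333; y_11 − T_11 = 102 − 97.3333 = 4.6667
Mean deviation: (4.0000 + 4.6667 + 4.0000 + 4.6667) / 4 = 4.33

4.33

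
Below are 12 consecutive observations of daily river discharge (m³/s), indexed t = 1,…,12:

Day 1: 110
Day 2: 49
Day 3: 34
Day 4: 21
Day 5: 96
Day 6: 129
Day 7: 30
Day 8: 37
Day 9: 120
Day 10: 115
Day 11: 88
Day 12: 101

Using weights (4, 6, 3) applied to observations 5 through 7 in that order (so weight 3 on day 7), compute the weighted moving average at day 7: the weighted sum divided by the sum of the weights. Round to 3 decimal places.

96.000

Weighted sum: 4·96 + 6·129 + 3·30 = 384 + 774 + 90 = 1248
Weight total: 4 + 6 + 3 = 13
WMA = 1248 / 13 = 96.000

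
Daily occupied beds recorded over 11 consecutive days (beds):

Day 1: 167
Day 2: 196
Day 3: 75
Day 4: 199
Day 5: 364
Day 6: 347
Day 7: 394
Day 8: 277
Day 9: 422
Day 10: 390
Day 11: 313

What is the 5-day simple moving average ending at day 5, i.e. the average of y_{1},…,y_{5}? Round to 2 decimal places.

Sum of periods 1–5: 167 + 196 + 75 + 199 + 364 = 1001
Divide by 5: 1001 / 5 = 200.20

200.20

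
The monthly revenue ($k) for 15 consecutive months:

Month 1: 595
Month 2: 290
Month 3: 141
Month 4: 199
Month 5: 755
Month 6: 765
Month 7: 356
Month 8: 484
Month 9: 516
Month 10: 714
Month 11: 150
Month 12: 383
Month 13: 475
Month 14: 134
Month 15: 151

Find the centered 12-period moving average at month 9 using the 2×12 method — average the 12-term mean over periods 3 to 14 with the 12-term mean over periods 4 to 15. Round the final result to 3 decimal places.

Sum over 3–14: 141 + 199 + 755 + 765 + 356 + 484 + 516 + 714 + 150 + 383 + 475 + 134 = 5072
Sum over 4–15: 199 + 755 + 765 + 356 + 484 + 516 + 714 + 150 + 383 + 475 + 134 + 151 = 5082
CMA at t=9 = (5072 + 5082) / (2·12) = 10154 / 24 = 423.083

423.083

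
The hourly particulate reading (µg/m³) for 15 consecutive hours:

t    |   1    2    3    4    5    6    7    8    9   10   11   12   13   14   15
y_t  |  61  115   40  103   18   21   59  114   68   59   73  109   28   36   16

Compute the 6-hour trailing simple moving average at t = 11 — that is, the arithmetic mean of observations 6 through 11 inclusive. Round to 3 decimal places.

Sum of periods 6–11: 21 + 59 + 114 + 68 + 59 + 73 = 394
Divide by 6: 394 / 6 = 65.667

65.667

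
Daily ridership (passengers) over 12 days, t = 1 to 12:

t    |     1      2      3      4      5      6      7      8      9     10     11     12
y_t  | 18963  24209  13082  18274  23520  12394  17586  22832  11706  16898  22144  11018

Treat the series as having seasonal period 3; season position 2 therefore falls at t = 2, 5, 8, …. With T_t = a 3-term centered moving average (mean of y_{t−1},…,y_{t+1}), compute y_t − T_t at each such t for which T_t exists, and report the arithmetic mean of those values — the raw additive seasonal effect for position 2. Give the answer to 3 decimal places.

Season position 2 occurs at t = 2, 5, 8, 11 (where T_t is defined).
t=2: T_2 = 18751.33333; y_2 − T_2 = 24209 − 18751.33333 = 5457.66667
t=5: T_5 = 18062.66667; y_5 − T_5 = 23520 − 18062.66667 = 5457.33333
t=8: T_8 = 17374.66667; y_8 − T_8 = 22832 − 17374.66667 = 5457.33333
t=11: T_11 = 16686.66667; y_11 − T_11 = 22144 − 16686.66667 = 5457.33333
Mean deviation: (5457.66667 + 5457.33333 + 5457.33333 + 5457.33333) / 4 = 5457.417

5457.417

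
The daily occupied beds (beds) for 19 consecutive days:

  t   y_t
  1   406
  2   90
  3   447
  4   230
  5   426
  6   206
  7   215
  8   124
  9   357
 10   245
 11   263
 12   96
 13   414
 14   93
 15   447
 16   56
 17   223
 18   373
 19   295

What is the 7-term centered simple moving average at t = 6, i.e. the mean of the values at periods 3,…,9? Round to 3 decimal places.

286.429

Sum of periods 3–9: 447 + 230 + 426 + 206 + 215 + 124 + 357 = 2005
Divide by 7: 2005 / 7 = 286.429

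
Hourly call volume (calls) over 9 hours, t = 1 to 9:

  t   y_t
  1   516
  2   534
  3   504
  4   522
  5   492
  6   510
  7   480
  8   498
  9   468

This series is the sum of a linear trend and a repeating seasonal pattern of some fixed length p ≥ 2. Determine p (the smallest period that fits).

2

First differences y_{t+1} − y_t: 18, -30, 18, -30, 18, -30, …
The difference pattern repeats every 2 terms and not for any smaller step, so p = 2.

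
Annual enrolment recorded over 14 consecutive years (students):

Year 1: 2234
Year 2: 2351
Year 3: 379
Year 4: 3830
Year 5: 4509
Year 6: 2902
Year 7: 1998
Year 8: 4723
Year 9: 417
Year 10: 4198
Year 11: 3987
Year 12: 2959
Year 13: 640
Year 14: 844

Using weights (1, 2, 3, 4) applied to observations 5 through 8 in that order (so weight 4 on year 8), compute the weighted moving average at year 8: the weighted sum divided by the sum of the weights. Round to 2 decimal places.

3519.90

Weighted sum: 1·4509 + 2·2902 + 3·1998 + 4·4723 = 4509 + 5804 + 5994 + 18892 = 35199
Weight total: 1 + 2 + 3 + 4 = 10
WMA = 35199 / 10 = 3519.90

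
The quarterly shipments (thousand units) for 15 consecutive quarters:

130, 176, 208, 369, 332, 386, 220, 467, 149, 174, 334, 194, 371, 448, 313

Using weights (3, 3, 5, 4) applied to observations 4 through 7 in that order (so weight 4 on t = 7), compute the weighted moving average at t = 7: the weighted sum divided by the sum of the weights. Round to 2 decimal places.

Weighted sum: 3·369 + 3·332 + 5·386 + 4·220 = 1107 + 996 + 1930 + 880 = 4913
Weight total: 3 + 3 + 5 + 4 = 15
WMA = 4913 / 15 = 327.53

327.53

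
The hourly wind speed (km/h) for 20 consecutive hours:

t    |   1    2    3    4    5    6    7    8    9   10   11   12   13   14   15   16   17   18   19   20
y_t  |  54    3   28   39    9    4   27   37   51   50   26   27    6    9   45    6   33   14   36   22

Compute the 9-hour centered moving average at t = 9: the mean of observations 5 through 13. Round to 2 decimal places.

Sum of periods 5–13: 9 + 4 + 27 + 37 + 51 + 50 + 26 + 27 + 6 = 237
Divide by 9: 237 / 9 = 26.33

26.33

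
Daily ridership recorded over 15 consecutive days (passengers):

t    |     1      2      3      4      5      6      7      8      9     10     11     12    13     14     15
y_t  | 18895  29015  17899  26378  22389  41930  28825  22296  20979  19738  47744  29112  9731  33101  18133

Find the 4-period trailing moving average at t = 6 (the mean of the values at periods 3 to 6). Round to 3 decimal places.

Sum of periods 3–6: 17899 + 26378 + 22389 + 41930 = 108596
Divide by 4: 108596 / 4 = 27149.000

27149.000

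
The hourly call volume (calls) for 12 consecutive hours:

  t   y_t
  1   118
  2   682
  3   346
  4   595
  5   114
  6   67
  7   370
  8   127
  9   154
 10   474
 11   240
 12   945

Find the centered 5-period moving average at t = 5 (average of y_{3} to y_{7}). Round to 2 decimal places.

298.40

Sum of periods 3–7: 346 + 595 + 114 + 67 + 370 = 1492
Divide by 5: 1492 / 5 = 298.40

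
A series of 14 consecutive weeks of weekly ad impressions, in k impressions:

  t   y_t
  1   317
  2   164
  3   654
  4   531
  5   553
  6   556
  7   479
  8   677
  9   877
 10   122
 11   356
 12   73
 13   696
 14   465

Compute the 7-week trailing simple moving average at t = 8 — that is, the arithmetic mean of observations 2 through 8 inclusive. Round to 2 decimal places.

Sum of periods 2–8: 164 + 654 + 531 + 553 + 556 + 479 + 677 = 3614
Divide by 7: 3614 / 7 = 516.29

516.29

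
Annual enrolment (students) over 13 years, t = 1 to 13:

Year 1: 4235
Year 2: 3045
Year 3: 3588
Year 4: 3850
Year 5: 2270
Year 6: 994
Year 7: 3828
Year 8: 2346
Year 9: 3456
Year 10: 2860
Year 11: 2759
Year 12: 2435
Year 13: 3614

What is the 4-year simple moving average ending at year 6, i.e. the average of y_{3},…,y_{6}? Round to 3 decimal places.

2675.500

Sum of periods 3–6: 3588 + 3850 + 2270 + 994 = 10702
Divide by 4: 10702 / 4 = 2675.500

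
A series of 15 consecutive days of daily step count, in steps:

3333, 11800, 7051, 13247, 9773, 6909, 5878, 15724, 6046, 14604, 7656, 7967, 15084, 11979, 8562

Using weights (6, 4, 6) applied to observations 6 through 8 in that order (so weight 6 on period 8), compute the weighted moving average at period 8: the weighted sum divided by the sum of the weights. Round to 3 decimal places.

9956.875

Weighted sum: 6·6909 + 4·5878 + 6·15724 = 41454 + 23512 + 94344 = 159310
Weight total: 6 + 4 + 6 = 16
WMA = 159310 / 16 = 9956.875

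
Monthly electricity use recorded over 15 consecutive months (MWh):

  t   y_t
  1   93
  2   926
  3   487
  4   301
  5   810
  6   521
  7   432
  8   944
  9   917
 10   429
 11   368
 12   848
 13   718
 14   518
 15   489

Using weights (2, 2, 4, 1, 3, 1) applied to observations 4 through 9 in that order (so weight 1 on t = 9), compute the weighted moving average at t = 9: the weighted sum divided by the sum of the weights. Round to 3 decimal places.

Weighted sum: 2·301 + 2·810 + 4·521 + 1·432 + 3·944 + 1·917 = 602 + 1620 + 2084 + 432 + 2832 + 917 = 8487
Weight total: 2 + 2 + 4 + 1 + 3 + 1 = 13
WMA = 8487 / 13 = 652.846

652.846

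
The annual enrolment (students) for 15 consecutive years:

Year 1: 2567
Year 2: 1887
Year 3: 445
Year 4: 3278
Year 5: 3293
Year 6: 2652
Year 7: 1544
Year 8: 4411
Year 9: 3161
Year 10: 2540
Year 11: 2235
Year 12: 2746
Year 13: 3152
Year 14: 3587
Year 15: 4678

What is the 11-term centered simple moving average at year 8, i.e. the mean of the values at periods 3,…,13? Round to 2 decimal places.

2677.91

Sum of periods 3–13: 445 + 3278 + 3293 + 2652 + 1544 + 4411 + 3161 + 2540 + 2235 + 2746 + 3152 = 29457
Divide by 11: 29457 / 11 = 2677.91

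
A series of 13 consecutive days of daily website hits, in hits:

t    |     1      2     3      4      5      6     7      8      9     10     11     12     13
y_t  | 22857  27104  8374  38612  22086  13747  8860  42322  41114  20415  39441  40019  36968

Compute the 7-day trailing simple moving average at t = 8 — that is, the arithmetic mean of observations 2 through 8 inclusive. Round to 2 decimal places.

Sum of periods 2–8: 27104 + 8374 + 38612 + 22086 + 13747 + 8860 + 42322 = 161105
Divide by 7: 161105 / 7 = 23015.00

23015.00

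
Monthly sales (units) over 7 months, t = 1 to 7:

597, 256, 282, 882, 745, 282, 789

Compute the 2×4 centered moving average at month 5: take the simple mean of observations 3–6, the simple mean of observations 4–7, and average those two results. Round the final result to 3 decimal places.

611.125

Sum over 3–6: 282 + 882 + 745 + 282 = 2191
Sum over 4–7: 882 + 745 + 282 + 789 = 2698
CMA at t=5 = (2191 + 2698) / (2·4) = 4889 / 8 = 611.125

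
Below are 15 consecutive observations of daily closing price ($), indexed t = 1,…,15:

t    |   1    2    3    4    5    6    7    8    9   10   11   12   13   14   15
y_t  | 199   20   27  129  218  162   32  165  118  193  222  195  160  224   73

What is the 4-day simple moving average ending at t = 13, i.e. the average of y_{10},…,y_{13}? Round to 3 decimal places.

192.500

Sum of periods 10–13: 193 + 222 + 195 + 160 = 770
Divide by 4: 770 / 4 = 192.500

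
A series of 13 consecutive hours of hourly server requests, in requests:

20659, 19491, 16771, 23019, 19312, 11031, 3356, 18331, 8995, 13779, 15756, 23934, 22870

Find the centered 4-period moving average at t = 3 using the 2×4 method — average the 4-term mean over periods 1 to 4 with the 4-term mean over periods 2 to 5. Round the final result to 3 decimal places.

Sum over 1–4: 20659 + 19491 + 16771 + 23019 = 79940
Sum over 2–5: 19491 + 16771 + 23019 + 19312 = 78593
CMA at t=3 = (79940 + 78593) / (2·4) = 158533 / 8 = 19816.625

19816.625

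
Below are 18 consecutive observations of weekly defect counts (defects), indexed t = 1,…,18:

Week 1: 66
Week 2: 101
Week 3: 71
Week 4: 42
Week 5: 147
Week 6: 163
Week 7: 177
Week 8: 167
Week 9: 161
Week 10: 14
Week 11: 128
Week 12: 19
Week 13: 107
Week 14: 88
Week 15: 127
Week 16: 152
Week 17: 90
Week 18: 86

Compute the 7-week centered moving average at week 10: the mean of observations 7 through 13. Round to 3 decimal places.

Sum of periods 7–13: 177 + 167 + 161 + 14 + 128 + 19 + 107 = 773
Divide by 7: 773 / 7 = 110.429

110.429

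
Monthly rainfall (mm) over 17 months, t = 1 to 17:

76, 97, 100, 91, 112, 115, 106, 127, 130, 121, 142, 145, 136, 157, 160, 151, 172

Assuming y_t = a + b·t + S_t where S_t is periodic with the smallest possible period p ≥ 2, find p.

First differences y_{t+1} − y_t: 21, 3, -9, 21, 3, -9, 21, 3, …
The difference pattern repeats every 3 terms and not for any smaller step, so p = 3.

3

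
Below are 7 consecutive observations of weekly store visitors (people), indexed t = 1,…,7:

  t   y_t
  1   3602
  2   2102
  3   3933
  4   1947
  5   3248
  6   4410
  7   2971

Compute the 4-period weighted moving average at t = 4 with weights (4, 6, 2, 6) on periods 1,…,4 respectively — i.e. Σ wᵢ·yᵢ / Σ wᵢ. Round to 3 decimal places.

2587.111

Weighted sum: 4·3602 + 6·2102 + 2·3933 + 6·1947 = 14408 + 12612 + 7866 + 11682 = 46568
Weight total: 4 + 6 + 2 + 6 = 18
WMA = 46568 / 18 = 2587.111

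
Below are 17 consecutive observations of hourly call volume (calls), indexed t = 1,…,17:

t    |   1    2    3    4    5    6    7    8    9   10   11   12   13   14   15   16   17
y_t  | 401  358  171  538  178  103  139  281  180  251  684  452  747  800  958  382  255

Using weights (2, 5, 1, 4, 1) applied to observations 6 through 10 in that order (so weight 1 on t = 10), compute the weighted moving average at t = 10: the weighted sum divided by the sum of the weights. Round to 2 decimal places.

Weighted sum: 2·103 + 5·139 + 1·281 + 4·180 + 1·251 = 206 + 695 + 281 + 720 + 251 = 2153
Weight total: 2 + 5 + 1 + 4 + 1 = 13
WMA = 2153 / 13 = 165.62

165.62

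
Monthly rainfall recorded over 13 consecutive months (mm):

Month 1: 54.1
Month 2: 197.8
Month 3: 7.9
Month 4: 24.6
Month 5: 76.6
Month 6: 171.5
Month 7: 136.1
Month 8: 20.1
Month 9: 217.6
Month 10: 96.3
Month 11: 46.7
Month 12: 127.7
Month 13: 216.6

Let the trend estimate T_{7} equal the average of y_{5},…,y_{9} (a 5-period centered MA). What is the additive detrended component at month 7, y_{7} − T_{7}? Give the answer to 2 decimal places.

11.72

Trend T_7 = (76.6 + 171.5 + 136.1 + 20.1 + 217.6) / 5 = 621.9/5 = 124.3800
Detrended value: 136.1 − 124.3800 = 11.72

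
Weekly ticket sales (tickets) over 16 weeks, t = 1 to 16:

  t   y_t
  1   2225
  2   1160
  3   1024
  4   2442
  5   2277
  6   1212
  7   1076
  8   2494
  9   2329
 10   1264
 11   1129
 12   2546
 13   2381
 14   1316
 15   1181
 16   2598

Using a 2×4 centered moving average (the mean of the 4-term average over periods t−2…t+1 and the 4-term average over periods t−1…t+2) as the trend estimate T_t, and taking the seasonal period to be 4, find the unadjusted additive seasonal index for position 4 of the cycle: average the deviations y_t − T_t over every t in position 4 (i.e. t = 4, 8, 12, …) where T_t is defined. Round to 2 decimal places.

Season position 4 occurs at t = 4, 8, 12 (where T_t is defined).
t=4: T_4 = 1732.2500; y_4 − T_4 = 2442 − 1732.2500 = 709.7500
t=8: T_8 = 1784.2500; y_8 − T_8 = 2494 − 1784.2500 = 709.7500
t=12: T_12 = 1836.5000; y_12 − T_12 = 2546 − 1836.5000 = 709.5000
Mean deviation: (709.7500 + 709.7500 + 709.5000) / 3 = 709.67

709.67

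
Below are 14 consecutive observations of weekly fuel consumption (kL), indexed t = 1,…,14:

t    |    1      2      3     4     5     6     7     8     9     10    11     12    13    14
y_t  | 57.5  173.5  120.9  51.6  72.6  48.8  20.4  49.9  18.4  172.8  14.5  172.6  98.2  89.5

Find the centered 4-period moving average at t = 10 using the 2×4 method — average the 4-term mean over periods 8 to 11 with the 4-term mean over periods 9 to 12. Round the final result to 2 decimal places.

Sum over 8–11: 49.9 + 18.4 + 172.8 + 14.5 = 255.6
Sum over 9–12: 18.4 + 172.8 + 14.5 + 172.6 = 378.3
CMA at t=10 = (255.6 + 378.3) / (2·4) = 633.9 / 8 = 79.24

79.24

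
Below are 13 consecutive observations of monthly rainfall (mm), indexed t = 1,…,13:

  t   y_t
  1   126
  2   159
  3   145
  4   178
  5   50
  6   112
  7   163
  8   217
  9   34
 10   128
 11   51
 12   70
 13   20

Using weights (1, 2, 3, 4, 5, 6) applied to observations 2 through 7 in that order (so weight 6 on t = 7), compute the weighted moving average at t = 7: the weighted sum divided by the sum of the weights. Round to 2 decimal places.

129.57

Weighted sum: 1·159 + 2·145 + 3·178 + 4·50 + 5·112 + 6·163 = 159 + 290 + 534 + 200 + 560 + 978 = 2721
Weight total: 1 + 2 + 3 + 4 + 5 + 6 = 21
WMA = 2721 / 21 = 129.57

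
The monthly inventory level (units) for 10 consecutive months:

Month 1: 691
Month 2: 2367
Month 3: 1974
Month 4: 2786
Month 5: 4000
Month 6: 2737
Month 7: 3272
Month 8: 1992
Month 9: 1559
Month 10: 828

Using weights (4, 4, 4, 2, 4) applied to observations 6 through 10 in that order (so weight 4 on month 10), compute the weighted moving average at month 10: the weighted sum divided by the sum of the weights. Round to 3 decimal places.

2135.222

Weighted sum: 4·2737 + 4·3272 + 4·1992 + 2·1559 + 4·828 = 10948 + 13088 + 7968 + 3118 + 3312 = 38434
Weight total: 4 + 4 + 4 + 2 + 4 = 18
WMA = 38434 / 18 = 2135.222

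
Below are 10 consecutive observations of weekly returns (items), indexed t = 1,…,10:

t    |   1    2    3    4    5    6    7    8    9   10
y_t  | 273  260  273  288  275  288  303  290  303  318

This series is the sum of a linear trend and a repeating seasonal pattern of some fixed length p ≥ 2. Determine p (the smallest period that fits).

3

First differences y_{t+1} − y_t: -13, 13, 15, -13, 13, 15, -13, 13, …
The difference pattern repeats every 3 terms and not for any smaller step, so p = 3.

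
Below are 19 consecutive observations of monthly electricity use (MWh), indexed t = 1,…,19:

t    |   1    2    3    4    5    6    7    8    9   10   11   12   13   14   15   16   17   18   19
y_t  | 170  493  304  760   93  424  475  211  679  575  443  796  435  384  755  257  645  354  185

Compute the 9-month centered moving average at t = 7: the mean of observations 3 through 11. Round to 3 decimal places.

Sum of periods 3–11: 304 + 760 + 93 + 424 + 475 + 211 + 679 + 575 + 443 = 3964
Divide by 9: 3964 / 9 = 440.444

440.444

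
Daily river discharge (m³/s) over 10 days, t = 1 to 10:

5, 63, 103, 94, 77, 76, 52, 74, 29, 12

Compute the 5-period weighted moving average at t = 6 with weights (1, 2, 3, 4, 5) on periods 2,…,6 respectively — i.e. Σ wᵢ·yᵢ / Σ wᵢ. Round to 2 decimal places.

Weighted sum: 1·63 + 2·103 + 3·94 + 4·77 + 5·76 = 63 + 206 + 282 + 308 + 380 = 1239
Weight total: 1 + 2 + 3 + 4 + 5 = 15
WMA = 1239 / 15 = 82.60

82.60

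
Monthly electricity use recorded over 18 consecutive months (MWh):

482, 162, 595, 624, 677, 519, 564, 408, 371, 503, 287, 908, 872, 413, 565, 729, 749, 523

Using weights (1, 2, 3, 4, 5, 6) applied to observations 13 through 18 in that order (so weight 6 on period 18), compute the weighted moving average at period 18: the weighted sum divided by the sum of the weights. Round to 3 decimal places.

Weighted sum: 1·872 + 2·413 + 3·565 + 4·729 + 5·749 + 6·523 = 872 + 826 + 1695 + 2916 + 3745 + 3138 = 13192
Weight total: 1 + 2 + 3 + 4 + 5 + 6 = 21
WMA = 13192 / 21 = 628.190

628.190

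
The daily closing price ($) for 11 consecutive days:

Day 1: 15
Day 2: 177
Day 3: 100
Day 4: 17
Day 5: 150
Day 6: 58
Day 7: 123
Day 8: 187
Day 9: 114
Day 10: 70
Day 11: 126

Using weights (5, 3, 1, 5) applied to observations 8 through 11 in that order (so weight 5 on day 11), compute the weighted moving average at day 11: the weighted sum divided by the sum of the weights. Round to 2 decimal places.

Weighted sum: 5·187 + 3·114 + 1·70 + 5·126 = 935 + 342 + 70 + 630 = 1977
Weight total: 5 + 3 + 1 + 5 = 14
WMA = 1977 / 14 = 141.21

141.21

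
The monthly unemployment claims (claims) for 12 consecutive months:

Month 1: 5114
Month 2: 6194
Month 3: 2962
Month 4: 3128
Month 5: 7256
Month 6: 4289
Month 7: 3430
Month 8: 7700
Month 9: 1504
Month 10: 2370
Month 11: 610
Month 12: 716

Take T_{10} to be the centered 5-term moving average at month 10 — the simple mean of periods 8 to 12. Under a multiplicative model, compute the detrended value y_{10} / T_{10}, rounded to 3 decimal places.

Trend T_10 = (7700 + 1504 + 2370 + 610 + 716) / 5 = 12900/5 = 2580.00000
Ratio to trend: 2370 / 2580.00000 = 0.919

0.919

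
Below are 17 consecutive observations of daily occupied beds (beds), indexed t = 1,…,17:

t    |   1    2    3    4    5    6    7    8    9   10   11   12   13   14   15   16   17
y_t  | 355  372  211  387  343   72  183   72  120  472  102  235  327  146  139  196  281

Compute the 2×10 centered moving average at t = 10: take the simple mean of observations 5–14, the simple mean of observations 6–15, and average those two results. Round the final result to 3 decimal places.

197.000

Sum over 5–14: 343 + 72 + 183 + 72 + 120 + 472 + 102 + 235 + 327 + 146 = 2072
Sum over 6–15: 72 + 183 + 72 + 120 + 472 + 102 + 235 + 327 + 146 + 139 = 1868
CMA at t=10 = (2072 + 1868) / (2·10) = 3940 / 20 = 197.000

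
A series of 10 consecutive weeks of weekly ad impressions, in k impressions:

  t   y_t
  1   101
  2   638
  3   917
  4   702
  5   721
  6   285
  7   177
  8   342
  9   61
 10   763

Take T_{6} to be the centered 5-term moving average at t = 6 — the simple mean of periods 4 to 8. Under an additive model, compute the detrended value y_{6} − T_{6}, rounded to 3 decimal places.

Trend T_6 = (702 + 721 + 285 + 177 + 342) / 5 = 2227/5 = 445.40000
Detrended value: 285 − 445.40000 = -160.400

-160.400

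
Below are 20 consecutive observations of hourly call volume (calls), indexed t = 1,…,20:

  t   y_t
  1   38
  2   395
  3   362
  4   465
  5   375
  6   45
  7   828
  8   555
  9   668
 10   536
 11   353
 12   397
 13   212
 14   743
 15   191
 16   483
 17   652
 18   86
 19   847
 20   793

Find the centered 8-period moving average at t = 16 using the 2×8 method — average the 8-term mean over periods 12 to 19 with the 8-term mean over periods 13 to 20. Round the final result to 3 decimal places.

Sum over 12–19: 397 + 212 + 743 + 191 + 483 + 652 + 86 + 847 = 3611
Sum over 13–20: 212 + 743 + 191 + 483 + 652 + 86 + 847 + 793 = 4007
CMA at t=16 = (3611 + 4007) / (2·8) = 7618 / 16 = 476.125

476.125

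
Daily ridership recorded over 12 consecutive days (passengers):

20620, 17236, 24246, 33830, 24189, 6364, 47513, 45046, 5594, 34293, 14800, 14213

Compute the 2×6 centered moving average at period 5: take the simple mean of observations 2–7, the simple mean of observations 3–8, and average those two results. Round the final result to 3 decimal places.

27880.500

Sum over 2–7: 17236 + 24246 + 33830 + 24189 + 6364 + 47513 = 153378
Sum over 3–8: 24246 + 33830 + 24189 + 6364 + 47513 + 45046 = 181188
CMA at t=5 = (153378 + 181188) / (2·6) = 334566 / 12 = 27880.500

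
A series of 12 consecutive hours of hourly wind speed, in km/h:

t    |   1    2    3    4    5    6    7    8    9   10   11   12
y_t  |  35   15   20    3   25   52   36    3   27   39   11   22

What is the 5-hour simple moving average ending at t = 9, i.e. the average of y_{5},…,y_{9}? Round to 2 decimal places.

Sum of periods 5–9: 25 + 52 + 36 + 3 + 27 = 143
Divide by 5: 143 / 5 = 28.60

28.60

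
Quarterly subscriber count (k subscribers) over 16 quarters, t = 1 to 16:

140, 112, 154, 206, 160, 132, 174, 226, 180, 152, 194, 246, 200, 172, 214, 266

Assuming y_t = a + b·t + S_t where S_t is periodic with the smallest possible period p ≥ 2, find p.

First differences y_{t+1} − y_t: -28, 42, 52, -46, -28, 42, 52, -46, -28, 42, …
The difference pattern repeats every 4 terms and not for any smaller step, so p = 4.

4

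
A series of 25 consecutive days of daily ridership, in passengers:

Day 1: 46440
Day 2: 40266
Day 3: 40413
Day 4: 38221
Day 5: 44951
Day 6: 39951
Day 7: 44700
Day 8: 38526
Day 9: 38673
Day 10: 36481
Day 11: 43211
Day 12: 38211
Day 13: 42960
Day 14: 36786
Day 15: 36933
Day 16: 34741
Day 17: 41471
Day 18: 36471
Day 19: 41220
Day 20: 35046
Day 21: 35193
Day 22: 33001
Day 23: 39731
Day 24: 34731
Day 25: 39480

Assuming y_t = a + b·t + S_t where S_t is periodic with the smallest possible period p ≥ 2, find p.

First differences y_{t+1} − y_t: -6174, 147, -2192, 6730, -5000, 4749, -6174, 147, -2192, 6730, -5000, 4749, -6174, 147, …
The difference pattern repeats every 6 terms and not for any smaller step, so p = 6.

6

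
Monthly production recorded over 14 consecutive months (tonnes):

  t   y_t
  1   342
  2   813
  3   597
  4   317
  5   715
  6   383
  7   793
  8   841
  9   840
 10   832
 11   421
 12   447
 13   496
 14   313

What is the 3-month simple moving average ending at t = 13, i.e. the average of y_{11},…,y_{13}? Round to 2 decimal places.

Sum of periods 11–13: 421 + 447 + 496 = 1364
Divide by 3: 1364 / 3 = 454.67

454.67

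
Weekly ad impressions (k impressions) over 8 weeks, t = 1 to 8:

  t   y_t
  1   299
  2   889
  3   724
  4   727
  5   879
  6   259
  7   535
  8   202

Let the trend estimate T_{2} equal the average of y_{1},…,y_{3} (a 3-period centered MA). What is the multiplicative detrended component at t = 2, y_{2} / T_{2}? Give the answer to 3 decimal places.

Trend T_2 = (299 + 889 + 724) / 3 = 1912/3 = 637.33333
Ratio to trend: 889 / 637.33333 = 1.395

1.395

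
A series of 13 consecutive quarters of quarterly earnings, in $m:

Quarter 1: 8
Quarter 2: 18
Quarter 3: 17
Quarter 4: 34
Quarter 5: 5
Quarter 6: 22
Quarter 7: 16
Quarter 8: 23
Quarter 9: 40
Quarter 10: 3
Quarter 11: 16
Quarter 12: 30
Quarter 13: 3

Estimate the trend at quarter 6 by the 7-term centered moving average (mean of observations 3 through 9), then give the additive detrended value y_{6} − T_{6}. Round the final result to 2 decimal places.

Trend T_6 = (17 + 34 + 5 + 22 + 16 + 23 + 40) / 7 = 157/7 = 22.4286
Detrended value: 22 − 22.4286 = -0.43

-0.43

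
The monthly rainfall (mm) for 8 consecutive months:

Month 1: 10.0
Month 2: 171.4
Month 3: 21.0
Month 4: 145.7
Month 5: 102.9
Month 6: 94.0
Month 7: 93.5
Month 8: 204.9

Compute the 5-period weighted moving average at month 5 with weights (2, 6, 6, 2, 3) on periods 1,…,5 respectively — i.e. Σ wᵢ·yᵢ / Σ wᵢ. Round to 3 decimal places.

93.395

Weighted sum: 2·10.0 + 6·171.4 + 6·21.0 + 2·145.7 + 3·102.9 = 20.0 + 1028.4 + 126.0 + 291.4 + 308.7 = 1774.5
Weight total: 2 + 6 + 6 + 2 + 3 = 19
WMA = 1774.5 / 19 = 93.395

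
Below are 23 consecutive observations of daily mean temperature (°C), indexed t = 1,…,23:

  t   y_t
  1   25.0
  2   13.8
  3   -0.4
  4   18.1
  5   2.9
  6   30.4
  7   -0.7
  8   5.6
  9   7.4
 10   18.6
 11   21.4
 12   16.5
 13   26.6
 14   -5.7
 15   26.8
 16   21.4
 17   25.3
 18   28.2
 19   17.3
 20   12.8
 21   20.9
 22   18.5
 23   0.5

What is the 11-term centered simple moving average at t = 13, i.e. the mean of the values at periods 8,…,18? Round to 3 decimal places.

Sum of periods 8–18: 5.6 + 7.4 + 18.6 + 21.4 + 16.5 + 26.6 + (-5.7) + 26.8 + 21.4 + 25.3 + 28.2 = 192.1
Divide by 11: 192.1 / 11 = 17.464

17.464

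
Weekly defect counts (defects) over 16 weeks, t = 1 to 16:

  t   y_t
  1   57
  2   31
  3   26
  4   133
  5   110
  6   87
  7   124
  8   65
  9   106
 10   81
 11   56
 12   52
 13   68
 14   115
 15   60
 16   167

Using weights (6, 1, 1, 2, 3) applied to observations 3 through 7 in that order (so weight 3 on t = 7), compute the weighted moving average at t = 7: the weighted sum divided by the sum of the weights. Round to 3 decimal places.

72.692

Weighted sum: 6·26 + 1·133 + 1·110 + 2·87 + 3·124 = 156 + 133 + 110 + 174 + 372 = 945
Weight total: 6 + 1 + 1 + 2 + 3 = 13
WMA = 945 / 13 = 72.692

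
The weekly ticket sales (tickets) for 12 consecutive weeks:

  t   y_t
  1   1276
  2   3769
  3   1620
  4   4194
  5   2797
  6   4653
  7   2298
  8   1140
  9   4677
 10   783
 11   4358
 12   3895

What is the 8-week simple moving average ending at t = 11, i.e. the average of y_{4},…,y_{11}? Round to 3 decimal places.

Sum of periods 4–11: 4194 + 2797 + 4653 + 2298 + 1140 + 4677 + 783 + 4358 = 24900
Divide by 8: 24900 / 8 = 3112.500

3112.500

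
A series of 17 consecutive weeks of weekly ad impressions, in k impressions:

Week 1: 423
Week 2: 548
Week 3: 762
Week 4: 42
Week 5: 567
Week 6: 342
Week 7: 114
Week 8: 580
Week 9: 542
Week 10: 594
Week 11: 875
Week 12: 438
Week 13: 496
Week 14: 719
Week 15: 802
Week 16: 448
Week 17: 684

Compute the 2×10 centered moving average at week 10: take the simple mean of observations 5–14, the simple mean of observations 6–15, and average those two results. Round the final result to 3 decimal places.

538.450

Sum over 5–14: 567 + 342 + 114 + 580 + 542 + 594 + 875 + 438 + 496 + 719 = 5267
Sum over 6–15: 342 + 114 + 580 + 542 + 594 + 875 + 438 + 496 + 719 + 802 = 5502
CMA at t=10 = (5267 + 5502) / (2·10) = 10769 / 20 = 538.450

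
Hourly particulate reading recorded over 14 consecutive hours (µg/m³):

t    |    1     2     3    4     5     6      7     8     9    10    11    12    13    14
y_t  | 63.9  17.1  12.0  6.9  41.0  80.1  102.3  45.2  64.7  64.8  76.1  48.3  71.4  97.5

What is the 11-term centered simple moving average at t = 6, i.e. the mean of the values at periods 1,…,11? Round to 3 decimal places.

Sum of periods 1–11: 63.9 + 17.1 + 12.0 + 6.9 + 41.0 + 80.1 + 102.3 + 45.2 + 64.7 + 64.8 + 76.1 = 574.1
Divide by 11: 574.1 / 11 = 52.191

52.191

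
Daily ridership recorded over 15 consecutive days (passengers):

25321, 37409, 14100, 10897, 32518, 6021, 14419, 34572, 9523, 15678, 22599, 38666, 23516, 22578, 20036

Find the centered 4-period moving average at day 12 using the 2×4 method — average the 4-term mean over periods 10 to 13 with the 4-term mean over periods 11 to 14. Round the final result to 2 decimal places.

25977.25

Sum over 10–13: 15678 + 22599 + 38666 + 23516 = 100459
Sum over 11–14: 22599 + 38666 + 23516 + 22578 = 107359
CMA at t=12 = (100459 + 107359) / (2·4) = 207818 / 8 = 25977.25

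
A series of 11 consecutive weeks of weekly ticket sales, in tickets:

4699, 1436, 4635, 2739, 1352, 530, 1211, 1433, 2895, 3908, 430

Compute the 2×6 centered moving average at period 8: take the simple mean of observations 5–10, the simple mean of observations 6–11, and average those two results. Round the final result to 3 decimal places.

Sum over 5–10: 1352 + 530 + 1211 + 1433 + 2895 + 3908 = 11329
Sum over 6–11: 530 + 1211 + 1433 + 2895 + 3908 + 430 = 10407
CMA at t=8 = (11329 + 10407) / (2·6) = 21736 / 12 = 1811.333

1811.333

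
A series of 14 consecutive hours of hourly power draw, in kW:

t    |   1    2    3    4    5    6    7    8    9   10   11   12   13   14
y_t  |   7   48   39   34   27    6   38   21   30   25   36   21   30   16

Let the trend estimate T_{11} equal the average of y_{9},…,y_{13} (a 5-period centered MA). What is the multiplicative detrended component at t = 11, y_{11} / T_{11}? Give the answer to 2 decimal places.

Trend T_11 = (30 + 25 + 36 + 21 + 30) / 5 = 142/5 = 28.4000
Ratio to trend: 36 / 28.4000 = 1.27

1.27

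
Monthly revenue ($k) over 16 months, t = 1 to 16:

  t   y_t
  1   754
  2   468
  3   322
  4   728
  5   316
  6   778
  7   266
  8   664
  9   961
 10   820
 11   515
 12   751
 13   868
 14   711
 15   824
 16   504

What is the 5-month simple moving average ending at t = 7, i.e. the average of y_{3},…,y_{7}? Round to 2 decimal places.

482.00

Sum of periods 3–7: 322 + 728 + 316 + 778 + 266 = 2410
Divide by 5: 2410 / 5 = 482.00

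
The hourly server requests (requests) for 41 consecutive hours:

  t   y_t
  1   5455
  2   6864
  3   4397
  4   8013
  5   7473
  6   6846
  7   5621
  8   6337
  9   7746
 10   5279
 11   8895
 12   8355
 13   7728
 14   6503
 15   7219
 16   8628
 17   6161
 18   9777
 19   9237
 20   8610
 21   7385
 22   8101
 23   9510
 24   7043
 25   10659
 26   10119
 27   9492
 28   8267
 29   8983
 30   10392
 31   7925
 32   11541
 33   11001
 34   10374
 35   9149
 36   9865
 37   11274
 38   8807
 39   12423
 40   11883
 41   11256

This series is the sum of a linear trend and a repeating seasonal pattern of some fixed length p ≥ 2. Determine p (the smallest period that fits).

First differences y_{t+1} − y_t: 1409, -2467, 3616, -540, -627, -1225, 716, 1409, -2467, 3616, -540, -627, -1225, 716, 1409, -2467, …
The difference pattern repeats every 7 terms and not for any smaller step, so p = 7.

7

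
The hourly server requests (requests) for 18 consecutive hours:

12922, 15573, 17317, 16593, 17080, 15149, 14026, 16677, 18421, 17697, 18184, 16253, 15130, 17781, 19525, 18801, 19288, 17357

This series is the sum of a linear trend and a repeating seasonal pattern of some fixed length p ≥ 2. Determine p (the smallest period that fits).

6

First differences y_{t+1} − y_t: 2651, 1744, -724, 487, -1931, -1123, 2651, 1744, -724, 487, -1931, -1123, 2651, 1744, …
The difference pattern repeats every 6 terms and not for any smaller step, so p = 6.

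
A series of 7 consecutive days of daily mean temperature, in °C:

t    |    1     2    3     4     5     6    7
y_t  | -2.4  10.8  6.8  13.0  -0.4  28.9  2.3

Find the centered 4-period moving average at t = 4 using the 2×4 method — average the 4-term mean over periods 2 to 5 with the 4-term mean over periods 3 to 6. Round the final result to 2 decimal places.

Sum over 2–5: 10.8 + 6.8 + 13.0 + (-0.4) = 30.2
Sum over 3–6: 6.8 + 13.0 + (-0.4) + 28.9 = 48.3
CMA at t=4 = (30.2 + 48.3) / (2·4) = 78.5 / 8 = 9.81

9.81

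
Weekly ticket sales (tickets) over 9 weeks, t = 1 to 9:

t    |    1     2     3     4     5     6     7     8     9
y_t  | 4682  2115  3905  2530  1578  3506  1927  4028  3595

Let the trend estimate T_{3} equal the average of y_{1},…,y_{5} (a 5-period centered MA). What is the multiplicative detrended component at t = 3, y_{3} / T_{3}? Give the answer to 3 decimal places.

1.318

Trend T_3 = (4682 + 2115 + 3905 + 2530 + 1578) / 5 = 14810/5 = 2962.00000
Ratio to trend: 3905 / 2962.00000 = 1.318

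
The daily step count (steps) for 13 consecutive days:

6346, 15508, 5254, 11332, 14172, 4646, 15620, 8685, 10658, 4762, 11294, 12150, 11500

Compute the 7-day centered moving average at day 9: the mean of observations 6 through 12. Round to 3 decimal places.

9687.857

Sum of periods 6–12: 4646 + 15620 + 8685 + 10658 + 4762 + 11294 + 12150 = 67815
Divide by 7: 67815 / 7 = 9687.857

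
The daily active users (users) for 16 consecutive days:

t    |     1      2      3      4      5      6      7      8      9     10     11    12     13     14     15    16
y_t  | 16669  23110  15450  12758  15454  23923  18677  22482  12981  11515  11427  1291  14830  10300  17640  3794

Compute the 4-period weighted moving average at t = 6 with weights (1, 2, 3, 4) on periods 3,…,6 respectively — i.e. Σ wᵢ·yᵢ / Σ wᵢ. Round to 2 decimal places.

18302.00

Weighted sum: 1·15450 + 2·12758 + 3·15454 + 4·23923 = 15450 + 25516 + 46362 + 95692 = 183020
Weight total: 1 + 2 + 3 + 4 = 10
WMA = 183020 / 10 = 18302.00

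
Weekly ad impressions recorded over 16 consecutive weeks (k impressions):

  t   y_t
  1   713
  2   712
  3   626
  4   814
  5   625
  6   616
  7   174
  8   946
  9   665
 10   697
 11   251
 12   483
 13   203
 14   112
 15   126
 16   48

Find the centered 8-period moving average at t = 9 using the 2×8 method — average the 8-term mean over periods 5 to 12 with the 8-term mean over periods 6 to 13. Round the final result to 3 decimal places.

Sum over 5–12: 625 + 616 + 174 + 946 + 665 + 697 + 251 + 483 = 4457
Sum over 6–13: 616 + 174 + 946 + 665 + 697 + 251 + 483 + 203 = 4035
CMA at t=9 = (4457 + 4035) / (2·8) = 8492 / 16 = 530.750

530.750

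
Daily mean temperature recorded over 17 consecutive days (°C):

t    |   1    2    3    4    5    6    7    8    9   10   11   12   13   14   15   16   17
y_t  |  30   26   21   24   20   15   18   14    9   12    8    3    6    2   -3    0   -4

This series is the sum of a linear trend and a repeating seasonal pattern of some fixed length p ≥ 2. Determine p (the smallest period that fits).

First differences y_{t+1} − y_t: -4, -5, 3, -4, -5, 3, -4, -5, …
The difference pattern repeats every 3 terms and not for any smaller step, so p = 3.

3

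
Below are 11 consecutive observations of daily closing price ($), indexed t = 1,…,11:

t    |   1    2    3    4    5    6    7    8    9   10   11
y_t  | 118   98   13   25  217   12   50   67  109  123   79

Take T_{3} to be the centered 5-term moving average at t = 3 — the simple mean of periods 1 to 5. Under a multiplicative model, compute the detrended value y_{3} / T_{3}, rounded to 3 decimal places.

0.138

Trend T_3 = (118 + 98 + 13 + 25 + 217) / 5 = 471/5 = 94.20000
Ratio to trend: 13 / 94.20000 = 0.138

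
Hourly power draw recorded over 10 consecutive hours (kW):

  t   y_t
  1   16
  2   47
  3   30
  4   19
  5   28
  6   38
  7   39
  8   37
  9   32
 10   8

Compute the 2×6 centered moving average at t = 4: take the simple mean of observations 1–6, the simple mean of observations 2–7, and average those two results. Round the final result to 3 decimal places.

Sum over 1–6: 16 + 47 + 30 + 19 + 28 + 38 = 178
Sum over 2–7: 47 + 30 + 19 + 28 + 38 + 39 = 201
CMA at t=4 = (178 + 201) / (2·6) = 379 / 12 = 31.583

31.583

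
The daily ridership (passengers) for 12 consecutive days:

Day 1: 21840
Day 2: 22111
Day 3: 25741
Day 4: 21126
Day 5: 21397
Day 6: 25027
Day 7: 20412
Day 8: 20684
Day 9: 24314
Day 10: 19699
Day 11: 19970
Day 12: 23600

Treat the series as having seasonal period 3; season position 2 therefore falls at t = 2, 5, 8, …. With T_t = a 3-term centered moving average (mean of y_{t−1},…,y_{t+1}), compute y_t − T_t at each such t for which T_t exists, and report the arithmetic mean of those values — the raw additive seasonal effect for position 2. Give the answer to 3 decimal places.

Season position 2 occurs at t = 2, 5, 8, 11 (where T_t is defined).
t=2: T_2 = 23230.66667; y_2 − T_2 = 22111 − 23230.66667 = -1119.66667
t=5: T_5 = 22516.66667; y_5 − T_5 = 21397 − 22516.66667 = -1119.66667
t=8: T_8 = 21803.33333; y_8 − T_8 = 20684 − 21803.33333 = -1119.33333
t=11: T_11 = 21089.66667; y_11 − T_11 = 19970 − 21089.66667 = -1119.66667
Mean deviation: (-1119.66667 + -1119.66667 + -1119.33333 + -1119.66667) / 4 = -1119.583

-1119.583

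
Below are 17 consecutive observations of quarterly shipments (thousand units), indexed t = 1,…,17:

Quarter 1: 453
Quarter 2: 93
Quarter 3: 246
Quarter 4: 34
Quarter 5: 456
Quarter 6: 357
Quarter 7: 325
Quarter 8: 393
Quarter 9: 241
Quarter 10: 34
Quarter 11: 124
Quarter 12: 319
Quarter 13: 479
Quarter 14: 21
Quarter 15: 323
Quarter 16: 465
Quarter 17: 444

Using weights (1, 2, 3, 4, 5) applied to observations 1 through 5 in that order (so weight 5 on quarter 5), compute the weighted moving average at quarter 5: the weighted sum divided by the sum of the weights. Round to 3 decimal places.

252.867

Weighted sum: 1·453 + 2·93 + 3·246 + 4·34 + 5·456 = 453 + 186 + 738 + 136 + 2280 = 3793
Weight total: 1 + 2 + 3 + 4 + 5 = 15
WMA = 3793 / 15 = 252.867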